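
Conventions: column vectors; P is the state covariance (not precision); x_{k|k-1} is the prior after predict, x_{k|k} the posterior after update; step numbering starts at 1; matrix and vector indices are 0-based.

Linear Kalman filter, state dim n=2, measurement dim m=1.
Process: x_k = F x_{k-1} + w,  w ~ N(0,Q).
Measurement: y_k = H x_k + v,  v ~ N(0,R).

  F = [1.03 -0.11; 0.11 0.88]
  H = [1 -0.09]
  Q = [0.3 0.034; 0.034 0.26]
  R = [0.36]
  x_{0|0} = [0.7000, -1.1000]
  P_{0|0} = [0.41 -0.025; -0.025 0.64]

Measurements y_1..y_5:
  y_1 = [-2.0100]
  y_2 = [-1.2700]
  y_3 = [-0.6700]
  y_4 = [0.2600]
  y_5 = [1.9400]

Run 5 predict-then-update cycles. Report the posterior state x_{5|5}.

step 1: x^-=[0.8420, -0.8910]  P^-=[0.7484 -0.0039; -0.0039 0.7557]  S=[1.1152]  K=[0.6714; -0.0644]  nu=[-2.9322]  x^+=[-1.1266, -0.7020]  P^+=[0.2457 0.0444; 0.0444 0.7511]
step 2: x^-=[-1.0832, -0.7417]  P^-=[0.5597 0.0288; 0.0288 0.8532]  S=[0.9214]  K=[0.6046; -0.0520]  nu=[-0.2535]  x^+=[-1.2365, -0.7285]  P^+=[0.2229 0.0578; 0.0578 0.8507]
step 3: x^-=[-1.1935, -0.7771]  P^-=[0.5336 0.0286; 0.0286 0.9327]  S=[0.8960]  K=[0.5927; -0.0617]  nu=[0.4535]  x^+=[-0.9247, -0.8051]  P^+=[0.2189 0.0614; 0.0614 0.9293]
step 4: x^-=[-0.8639, -0.8102]  P^-=[0.5295 0.0238; 0.0238 0.9942]  S=[0.8933]  K=[0.5904; -0.0736]  nu=[1.0509]  x^+=[-0.2434, -0.8875]  P^+=[0.2182 0.0626; 0.0626 0.9893]
step 5: x^-=[-0.1531, -0.8078]  P^-=[0.5293 0.0189; 0.0189 1.0409]  S=[0.8943]  K=[0.5899; -0.0836]  nu=[2.0204]  x^+=[1.0388, -0.9767]  P^+=[0.2180 0.0630; 0.0630 1.0346]

x_post = [1.0388, -0.9767]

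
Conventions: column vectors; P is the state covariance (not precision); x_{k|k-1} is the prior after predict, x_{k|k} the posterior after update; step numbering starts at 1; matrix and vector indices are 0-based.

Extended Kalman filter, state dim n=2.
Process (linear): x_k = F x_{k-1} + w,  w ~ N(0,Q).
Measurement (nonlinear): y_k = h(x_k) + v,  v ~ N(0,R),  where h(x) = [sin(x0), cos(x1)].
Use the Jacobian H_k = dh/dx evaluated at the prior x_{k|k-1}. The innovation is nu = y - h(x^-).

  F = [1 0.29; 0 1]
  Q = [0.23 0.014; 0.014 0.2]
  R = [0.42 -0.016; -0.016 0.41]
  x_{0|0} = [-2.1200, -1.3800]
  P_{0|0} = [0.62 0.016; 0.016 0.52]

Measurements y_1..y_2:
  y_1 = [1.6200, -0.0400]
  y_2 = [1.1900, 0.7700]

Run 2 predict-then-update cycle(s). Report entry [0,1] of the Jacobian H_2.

H_jac[0,1] = 0.0000

step 1: x^-=[-2.5202, -1.3800]  P^-=[0.9030 0.1808; 0.1808 0.7200]  H_jac=[-0.8131 0.0000; 0.0000 0.9819]  S=[1.0170 -0.1603; -0.1603 1.1041]  K=[-0.7129 0.0573; -0.0446 0.6338]  nu=[2.2022, -0.2296]  x^+=[-4.1034, -1.6238]  P^+=[0.3694 0.0355; 0.0355 0.2654]
step 2: x^-=[-4.5743, -1.6238]  P^-=[0.6423 0.1265; 0.1265 0.4654]  H_jac=[-0.1377 0.0000; 0.0000 0.9986]  S=[0.4322 -0.0334; -0.0334 0.8741]  K=[-0.1940 0.1371; 0.0008 0.5317]  nu=[0.1995, 0.8230]  x^+=[-4.5002, -1.1861]  P^+=[0.6078 0.0594; 0.0594 0.2183]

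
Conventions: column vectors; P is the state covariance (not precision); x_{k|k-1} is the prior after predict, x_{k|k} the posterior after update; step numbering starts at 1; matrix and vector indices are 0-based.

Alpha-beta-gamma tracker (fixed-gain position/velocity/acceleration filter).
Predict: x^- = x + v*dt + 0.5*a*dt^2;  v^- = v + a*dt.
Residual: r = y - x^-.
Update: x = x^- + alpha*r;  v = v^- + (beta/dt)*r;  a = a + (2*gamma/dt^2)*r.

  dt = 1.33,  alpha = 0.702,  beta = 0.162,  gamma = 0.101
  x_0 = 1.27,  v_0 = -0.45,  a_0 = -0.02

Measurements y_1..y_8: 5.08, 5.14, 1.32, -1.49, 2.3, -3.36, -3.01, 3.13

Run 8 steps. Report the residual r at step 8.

resid = 10.2545

step 1: x_pred=0.6538  r=4.4262  x^+=3.7610  v^+=0.0625  a^+=0.4854
step 2: x_pred=4.2735  r=0.8665  x^+=4.8818  v^+=0.8137  a^+=0.5844
step 3: x_pred=6.4809  r=-5.1609  x^+=2.8579  v^+=0.9623  a^+=-0.0050
step 4: x_pred=4.1335  r=-5.6235  x^+=0.1858  v^+=0.2708  a^+=-0.6471
step 5: x_pred=-0.0264  r=2.3264  x^+=1.6067  v^+=-0.3065  a^+=-0.3815
step 6: x_pred=0.8617  r=-4.2217  x^+=-2.1019  v^+=-1.3281  a^+=-0.8636
step 7: x_pred=-4.6321  r=1.6221  x^+=-3.4934  v^+=-2.2790  a^+=-0.6783
step 8: x_pred=-7.1245  r=10.2545  x^+=0.0742  v^+=-1.9322  a^+=0.4927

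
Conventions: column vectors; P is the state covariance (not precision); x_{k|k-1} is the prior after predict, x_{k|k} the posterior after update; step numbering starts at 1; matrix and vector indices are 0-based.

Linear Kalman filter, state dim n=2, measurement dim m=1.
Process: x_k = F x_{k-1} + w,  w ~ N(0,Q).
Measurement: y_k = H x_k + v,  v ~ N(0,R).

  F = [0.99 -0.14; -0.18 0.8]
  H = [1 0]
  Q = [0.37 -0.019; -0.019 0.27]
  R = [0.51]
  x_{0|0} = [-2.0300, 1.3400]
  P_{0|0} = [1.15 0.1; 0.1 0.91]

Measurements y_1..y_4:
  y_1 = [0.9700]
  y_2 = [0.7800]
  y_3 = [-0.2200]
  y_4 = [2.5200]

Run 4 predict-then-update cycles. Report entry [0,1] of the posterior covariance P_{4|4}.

step 1: x^-=[-2.1973, 1.4374]  P^-=[1.4872 -0.2441; -0.2441 0.8609]  S=[1.9972]  K=[0.7446; -0.1222]  nu=[3.1673]  x^+=[0.1612, 1.0502]  P^+=[0.3798 -0.0623; -0.0623 0.8310]
step 2: x^-=[0.0126, 0.8112]  P^-=[0.7758 -0.2307; -0.2307 0.8321]  S=[1.2858]  K=[0.6034; -0.1794]  nu=[0.7674]  x^+=[0.4756, 0.6735]  P^+=[0.3077 -0.0915; -0.0915 0.7907]
step 3: x^-=[0.3766, 0.4532]  P^-=[0.7124 -0.2372; -0.2372 0.8124]  S=[1.2224]  K=[0.5828; -0.1940]  nu=[-0.5966]  x^+=[0.0289, 0.5689]  P^+=[0.2972 -0.0989; -0.0989 0.7664]
step 4: x^-=[-0.0511, 0.4499]  P^-=[0.7038 -0.2387; -0.2387 0.7986]  S=[1.2138]  K=[0.5798; -0.1966]  nu=[2.5711]  x^+=[1.4397, -0.0556]  P^+=[0.2957 -0.1003; -0.1003 0.7517]

P_post[0,1] = -0.1003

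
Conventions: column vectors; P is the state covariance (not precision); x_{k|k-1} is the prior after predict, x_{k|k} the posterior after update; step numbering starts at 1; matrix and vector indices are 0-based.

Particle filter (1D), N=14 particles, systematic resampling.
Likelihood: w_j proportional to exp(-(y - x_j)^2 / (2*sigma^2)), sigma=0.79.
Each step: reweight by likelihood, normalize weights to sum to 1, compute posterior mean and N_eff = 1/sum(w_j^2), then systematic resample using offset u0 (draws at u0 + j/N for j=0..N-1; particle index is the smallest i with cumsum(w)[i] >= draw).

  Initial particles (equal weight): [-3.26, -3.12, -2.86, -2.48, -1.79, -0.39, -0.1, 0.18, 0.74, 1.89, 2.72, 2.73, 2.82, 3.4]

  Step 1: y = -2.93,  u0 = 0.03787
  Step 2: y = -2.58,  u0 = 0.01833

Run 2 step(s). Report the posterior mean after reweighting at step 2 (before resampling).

step 1: w=[0.2238, 0.2372, 0.2432, 0.2076, 0.0862, 0.0014, 0.0004, 0.0001, 0.0000, 0.0000, 0.0000, 0.0000, 0.0000, 0.0000]  mean=-2.8352  Neff=4.6281  idx=[0, 0, 0, 1, 1, 1, 2, 2, 2, 2, 3, 3, 3, 4]
step 2: w=[0.0586, 0.0586, 0.0586, 0.0672, 0.0672, 0.0672, 0.0797, 0.0797, 0.0797, 0.0797, 0.0842, 0.0842, 0.0842, 0.0515]  mean=-2.8317  Neff=13.6731  idx=[0, 1, 2, 3, 4, 5, 6, 7, 8, 9, 10, 11, 12, 12]

post_mean = -2.8317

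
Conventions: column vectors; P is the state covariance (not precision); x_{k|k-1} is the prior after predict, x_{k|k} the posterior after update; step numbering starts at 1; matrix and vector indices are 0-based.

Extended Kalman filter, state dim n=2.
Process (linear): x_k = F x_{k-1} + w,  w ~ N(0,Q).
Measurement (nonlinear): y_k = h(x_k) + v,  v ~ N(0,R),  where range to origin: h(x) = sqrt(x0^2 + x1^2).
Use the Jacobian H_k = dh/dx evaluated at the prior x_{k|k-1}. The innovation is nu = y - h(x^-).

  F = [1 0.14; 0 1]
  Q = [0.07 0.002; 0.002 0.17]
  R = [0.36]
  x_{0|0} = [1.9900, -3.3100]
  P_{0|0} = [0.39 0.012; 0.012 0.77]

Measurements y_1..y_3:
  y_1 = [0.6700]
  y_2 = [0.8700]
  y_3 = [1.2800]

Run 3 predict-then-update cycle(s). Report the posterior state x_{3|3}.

x_post = [0.7438, -0.9762]

step 1: x^-=[1.5266, -3.3100]  P^-=[0.4785 0.1218; 0.1218 0.9400]  H_jac=[0.4188 -0.9081]  S=[1.1264]  K=[0.0797; -0.7125]  nu=[-2.9751]  x^+=[1.2895, -1.1902]  P^+=[0.4713 0.1858; 0.1858 0.3682]
step 2: x^-=[1.1228, -1.1902]  P^-=[0.6005 0.2393; 0.2393 0.5382]  H_jac=[0.6862 -0.7274]  S=[0.6886]  K=[0.3457; -0.3300]  nu=[-0.7663]  x^+=[0.8580, -0.9374]  P^+=[0.5183 0.3179; 0.3179 0.4632]
step 3: x^-=[0.7268, -0.9374]  P^-=[0.6863 0.3847; 0.3847 0.6332]  H_jac=[0.6127 -0.7903]  S=[0.6406]  K=[0.1819; -0.4132]  nu=[0.0939]  x^+=[0.7438, -0.9762]  P^+=[0.6651 0.4328; 0.4328 0.5238]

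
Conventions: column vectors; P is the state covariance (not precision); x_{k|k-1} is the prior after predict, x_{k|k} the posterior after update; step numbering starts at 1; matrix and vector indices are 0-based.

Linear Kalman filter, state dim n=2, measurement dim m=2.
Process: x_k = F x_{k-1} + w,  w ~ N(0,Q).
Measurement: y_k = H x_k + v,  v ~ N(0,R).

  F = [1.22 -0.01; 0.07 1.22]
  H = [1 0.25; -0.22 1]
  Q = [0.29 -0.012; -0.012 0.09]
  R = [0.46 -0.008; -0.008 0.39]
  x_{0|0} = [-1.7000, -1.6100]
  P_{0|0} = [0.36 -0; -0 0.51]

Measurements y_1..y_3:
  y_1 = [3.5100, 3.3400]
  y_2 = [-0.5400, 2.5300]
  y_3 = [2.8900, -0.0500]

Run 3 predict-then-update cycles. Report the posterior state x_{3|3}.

step 1: x^-=[-2.0579, -2.0832]  P^-=[0.8259 0.0125; 0.0125 0.8508]  S=[1.3453 0.0349; 0.0349 1.2753]  K=[0.6201 -0.1496; 0.1503 0.6609]  nu=[6.0887, 4.9705]  x^+=[0.9741, 2.1169]  P^+=[0.2865 -0.0003; -0.0003 0.2565]
step 2: x^-=[1.1672, 2.6508]  P^-=[0.7165 0.0089; 0.0089 0.4731]  S=[1.2105 -0.0389; -0.0389 0.8939]  K=[0.5892 -0.1407; 0.1222 0.5324]  nu=[-2.3699, 0.1360]  x^+=[-0.2483, 2.4336]  P^+=[0.2721 0.0003; 0.0003 0.2067]
step 3: x^-=[-0.3272, 2.9516]  P^-=[0.6950 0.0091; 0.0091 0.3991]  S=[1.1845 -0.0525; -0.0525 0.8187]  K=[0.5825 -0.1383; 0.1138 0.4923]  nu=[2.4793, -3.0736]  x^+=[1.5420, 1.7205]  P^+=[0.2689 0.0006; 0.0006 0.1912]

x_post = [1.5420, 1.7205]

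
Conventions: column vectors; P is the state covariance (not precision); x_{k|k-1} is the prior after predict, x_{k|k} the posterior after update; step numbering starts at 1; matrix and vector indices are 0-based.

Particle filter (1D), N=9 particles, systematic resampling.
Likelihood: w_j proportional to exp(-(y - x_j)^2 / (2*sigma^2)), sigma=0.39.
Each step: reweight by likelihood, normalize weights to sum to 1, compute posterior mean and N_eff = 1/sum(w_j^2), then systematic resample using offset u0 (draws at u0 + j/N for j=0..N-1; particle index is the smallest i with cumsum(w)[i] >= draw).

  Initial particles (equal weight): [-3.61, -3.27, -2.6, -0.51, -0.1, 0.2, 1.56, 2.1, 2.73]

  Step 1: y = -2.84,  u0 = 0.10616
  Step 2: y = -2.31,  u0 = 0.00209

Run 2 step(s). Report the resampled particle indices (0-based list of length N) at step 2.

resampled_idx = [0, 4, 4, 5, 6, 6, 7, 7, 8]

step 1: w=[0.0940, 0.3596, 0.5464, 0.0000, 0.0000, 0.0000, 0.0000, 0.0000, 0.0000]  mean=-2.9359  Neff=2.2900  idx=[1, 1, 1, 1, 2, 2, 2, 2, 2]
step 2: w=[0.0121, 0.0121, 0.0121, 0.0121, 0.1903, 0.1903, 0.1903, 0.1903, 0.1903]  mean=-2.6325  Neff=5.5049  idx=[0, 4, 4, 5, 6, 6, 7, 7, 8]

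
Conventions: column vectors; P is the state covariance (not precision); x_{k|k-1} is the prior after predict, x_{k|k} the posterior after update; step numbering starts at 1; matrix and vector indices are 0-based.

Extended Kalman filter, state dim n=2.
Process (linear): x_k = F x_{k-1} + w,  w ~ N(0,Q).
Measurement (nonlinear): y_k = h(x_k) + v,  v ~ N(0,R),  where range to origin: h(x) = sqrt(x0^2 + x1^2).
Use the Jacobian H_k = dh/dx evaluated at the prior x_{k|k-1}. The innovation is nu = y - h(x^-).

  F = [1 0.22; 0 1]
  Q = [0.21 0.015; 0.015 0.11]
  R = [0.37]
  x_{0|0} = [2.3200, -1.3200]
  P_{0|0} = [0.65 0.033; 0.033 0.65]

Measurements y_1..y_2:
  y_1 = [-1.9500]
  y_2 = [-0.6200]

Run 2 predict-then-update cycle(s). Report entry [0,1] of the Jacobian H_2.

step 1: x^-=[2.0296, -1.3200]  P^-=[0.9060 0.1910; 0.1910 0.7600]  H_jac=[0.8383 -0.5452]  S=[1.0580]  K=[0.6194; -0.2403]  nu=[-4.3711]  x^+=[-0.6780, -0.2696]  P^+=[0.5000 0.3485; 0.3485 0.6989]
step 2: x^-=[-0.7373, -0.2696]  P^-=[0.8972 0.5172; 0.5172 0.8089]  H_jac=[-0.9392 -0.3434]  S=[1.5904]  K=[-0.6415; -0.4801]  nu=[-1.4050]  x^+=[0.1640, 0.4050]  P^+=[0.2427 0.0274; 0.0274 0.4423]

H_jac[0,1] = -0.3434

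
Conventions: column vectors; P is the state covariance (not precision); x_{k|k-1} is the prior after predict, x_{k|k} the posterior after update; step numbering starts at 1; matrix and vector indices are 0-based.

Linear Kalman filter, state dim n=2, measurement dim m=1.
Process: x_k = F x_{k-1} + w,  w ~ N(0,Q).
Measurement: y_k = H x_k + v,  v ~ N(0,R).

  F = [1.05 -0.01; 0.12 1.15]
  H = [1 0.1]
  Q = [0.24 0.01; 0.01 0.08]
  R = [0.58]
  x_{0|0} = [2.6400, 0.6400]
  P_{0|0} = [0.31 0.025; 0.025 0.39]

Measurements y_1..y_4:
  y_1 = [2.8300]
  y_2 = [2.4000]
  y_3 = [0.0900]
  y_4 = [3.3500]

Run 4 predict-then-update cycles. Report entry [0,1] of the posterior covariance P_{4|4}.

step 1: x^-=[2.7656, 1.0528]  P^-=[0.5813 0.0747; 0.0747 0.6071]  S=[1.1823]  K=[0.4980; 0.1146]  nu=[-0.0409]  x^+=[2.7452, 1.0481]  P^+=[0.2881 0.0073; 0.0073 0.5916]
step 2: x^-=[2.8720, 1.5348]  P^-=[0.5575 0.0483; 0.0483 0.8686]  S=[1.1559]  K=[0.4865; 0.1169]  nu=[-0.6255]  x^+=[2.5677, 1.4616]  P^+=[0.2839 -0.0175; -0.0175 0.8528]
step 3: x^-=[2.6815, 1.9890]  P^-=[0.5535 0.0149; 0.0149 1.2071]  S=[1.1485]  K=[0.4832; 0.1181]  nu=[-2.7904]  x^+=[1.3332, 1.6595]  P^+=[0.2853 -0.0506; -0.0506 1.1911]
step 4: x^-=[1.3832, 2.0685]  P^-=[0.5557 -0.0288; -0.0288 1.6453]  S=[1.1464]  K=[0.4822; 0.1184]  nu=[1.7599]  x^+=[2.2319, 2.2768]  P^+=[0.2891 -0.0943; -0.0943 1.6292]

P_post[0,1] = -0.0943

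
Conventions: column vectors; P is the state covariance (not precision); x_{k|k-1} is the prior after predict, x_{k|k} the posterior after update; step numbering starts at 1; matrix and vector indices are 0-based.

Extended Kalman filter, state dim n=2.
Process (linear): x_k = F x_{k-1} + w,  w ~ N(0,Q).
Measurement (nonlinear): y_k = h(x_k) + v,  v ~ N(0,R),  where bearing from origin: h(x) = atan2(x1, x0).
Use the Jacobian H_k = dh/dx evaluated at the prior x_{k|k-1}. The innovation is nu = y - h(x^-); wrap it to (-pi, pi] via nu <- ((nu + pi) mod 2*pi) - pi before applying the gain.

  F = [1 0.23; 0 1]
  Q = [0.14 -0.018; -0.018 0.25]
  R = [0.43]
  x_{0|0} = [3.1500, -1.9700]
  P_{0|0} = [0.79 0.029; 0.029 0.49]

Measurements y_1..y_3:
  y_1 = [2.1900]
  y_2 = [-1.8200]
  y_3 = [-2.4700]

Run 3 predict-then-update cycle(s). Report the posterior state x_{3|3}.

x_post = [1.9009, -2.7624]

step 1: x^-=[2.6969, -1.9700]  P^-=[0.9693 0.1237; 0.1237 0.7400]  H_jac=[0.1766 0.2418]  S=[0.5141]  K=[0.3912; 0.3906]  nu=[2.8209]  x^+=[3.8004, -0.8683]  P^+=[0.8906 0.0452; 0.0452 0.6616]
step 2: x^-=[3.6007, -0.8683]  P^-=[1.0864 0.1793; 0.1793 0.9116]  H_jac=[0.0633 0.2625]  S=[0.5031]  K=[0.2302; 0.4981]  nu=[-1.5834]  x^+=[3.2362, -1.6570]  P^+=[1.0597 0.1216; 0.1216 0.7868]
step 3: x^-=[2.8551, -1.6570]  P^-=[1.2973 0.2846; 0.2846 1.0368]  H_jac=[0.1521 0.2620]  S=[0.5538]  K=[0.4908; 0.5686]  nu=[-1.9441]  x^+=[1.9009, -2.7624]  P^+=[1.1639 0.1300; 0.1300 0.8577]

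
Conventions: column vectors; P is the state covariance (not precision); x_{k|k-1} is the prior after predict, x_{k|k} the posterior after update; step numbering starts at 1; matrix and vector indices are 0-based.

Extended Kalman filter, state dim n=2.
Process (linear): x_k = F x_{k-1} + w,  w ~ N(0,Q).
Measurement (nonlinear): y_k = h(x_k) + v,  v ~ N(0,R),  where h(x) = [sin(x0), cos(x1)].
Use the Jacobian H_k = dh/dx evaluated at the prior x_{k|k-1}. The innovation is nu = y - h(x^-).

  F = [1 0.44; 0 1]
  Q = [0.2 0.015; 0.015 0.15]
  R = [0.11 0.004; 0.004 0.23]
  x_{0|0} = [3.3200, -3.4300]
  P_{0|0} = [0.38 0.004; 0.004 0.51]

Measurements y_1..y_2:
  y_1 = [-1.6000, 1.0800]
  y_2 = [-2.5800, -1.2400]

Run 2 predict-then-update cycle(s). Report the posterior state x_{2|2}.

x_post = [5.8479, -2.9056]

step 1: x^-=[1.8108, -3.4300]  P^-=[0.6823 0.2434; 0.2434 0.6600]  H_jac=[-0.2377 0.0000; 0.0000 -0.2844]  S=[0.1486 0.0205; 0.0205 0.2834]  K=[-1.0687 -0.1671; -0.3013 -0.6407]  nu=[-2.5713, 2.0387]  x^+=[4.2181, -3.9615]  P^+=[0.4974 0.1502; 0.1502 0.5223]
step 2: x^-=[2.4750, -3.9615]  P^-=[0.9307 0.3950; 0.3950 0.6723]  H_jac=[-0.7859 0.0000; 0.0000 -0.7311]  S=[0.6849 0.2310; 0.2310 0.5893]  K=[-1.0402 -0.0823; -0.1982 -0.7563]  nu=[-3.1983, -0.5577]  x^+=[5.8479, -2.9056]  P^+=[0.1460 0.0316; 0.0316 0.2390]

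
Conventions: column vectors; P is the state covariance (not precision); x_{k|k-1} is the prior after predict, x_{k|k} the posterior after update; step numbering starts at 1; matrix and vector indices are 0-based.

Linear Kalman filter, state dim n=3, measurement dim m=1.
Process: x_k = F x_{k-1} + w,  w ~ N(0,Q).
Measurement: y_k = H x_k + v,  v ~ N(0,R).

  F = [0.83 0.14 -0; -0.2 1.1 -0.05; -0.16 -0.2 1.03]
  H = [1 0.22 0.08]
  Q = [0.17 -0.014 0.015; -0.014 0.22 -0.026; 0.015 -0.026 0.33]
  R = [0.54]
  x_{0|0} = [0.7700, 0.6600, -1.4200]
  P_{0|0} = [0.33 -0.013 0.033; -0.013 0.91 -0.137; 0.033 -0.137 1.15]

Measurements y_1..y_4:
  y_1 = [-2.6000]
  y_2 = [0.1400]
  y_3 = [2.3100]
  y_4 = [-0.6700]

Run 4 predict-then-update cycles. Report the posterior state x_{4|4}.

step 1: x^-=[0.7315, 0.6430, -1.7178]  P^-=[0.4122 0.0594 -0.0434; 0.0594 1.3586 -0.4362; -0.0434 -0.4362 1.6396]  S=[1.0323]  K=[0.4086; 0.3133; -0.0079]  nu=[-3.3355]  x^+=[-0.6313, -0.4021, -1.6913]  P^+=[0.2398 -0.0727 -0.0400; -0.0727 1.2573 -0.4337; -0.0400 -0.4337 1.6396]
step 2: x^-=[-0.5803, -0.2315, -1.5606]  P^-=[0.3430 0.0802 -0.1351; 0.0802 1.8339 -0.8572; -0.1351 -0.8572 2.3130]  S=[0.9700]  K=[0.3606; 0.4279; -0.1430]  nu=[0.8961]  x^+=[-0.2572, 0.1519, -1.6887]  P^+=[0.2168 -0.0695 -0.0851; -0.0695 1.6563 -0.7979; -0.0851 -0.7979 2.2932]
step 3: x^-=[-0.1922, 0.3029, -1.7286]  P^-=[0.3357 0.1527 -0.2349; 0.1527 2.3552 -1.3872; -0.2349 -1.3872 3.1870]  S=[0.9908]  K=[0.3537; 0.5650; -0.2878]  nu=[2.5738]  x^+=[0.7182, 1.7572, -2.4693]  P^+=[0.2117 -0.0453 -0.1340; -0.0453 2.0389 -1.2261; -0.1340 -1.2261 3.1050]
step 4: x^-=[0.8421, 1.9127, -3.0097]  P^-=[0.3453 0.2389 -0.3531; 0.2389 2.8554 -1.9964; -0.3531 -1.9964 4.2575]  S=[1.0291]  K=[0.3591; 0.6874; -0.4389]  nu=[-1.6922]  x^+=[0.2344, 0.7496, -2.2670]  P^+=[0.2125 -0.0152 -0.1908; -0.0152 2.3692 -1.6860; -0.1908 -1.6860 4.0592]

x_post = [0.2344, 0.7496, -2.2670]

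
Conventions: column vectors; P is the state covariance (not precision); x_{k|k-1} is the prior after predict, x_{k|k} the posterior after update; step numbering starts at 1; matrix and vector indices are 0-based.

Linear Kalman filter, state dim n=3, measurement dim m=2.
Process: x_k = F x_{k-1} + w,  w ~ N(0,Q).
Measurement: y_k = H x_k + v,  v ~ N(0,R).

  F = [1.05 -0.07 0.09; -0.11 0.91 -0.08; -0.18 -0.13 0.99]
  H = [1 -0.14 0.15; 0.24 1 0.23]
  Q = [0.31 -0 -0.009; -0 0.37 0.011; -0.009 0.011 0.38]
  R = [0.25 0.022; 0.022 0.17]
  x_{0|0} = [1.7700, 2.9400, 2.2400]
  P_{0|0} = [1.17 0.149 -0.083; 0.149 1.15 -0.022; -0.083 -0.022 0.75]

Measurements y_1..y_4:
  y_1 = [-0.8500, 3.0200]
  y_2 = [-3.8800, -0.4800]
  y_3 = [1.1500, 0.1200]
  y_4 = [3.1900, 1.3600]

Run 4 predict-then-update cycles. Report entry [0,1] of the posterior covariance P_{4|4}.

step 1: x^-=[1.8543, 2.3015, 1.5168]  P^-=[1.5743 -0.0644 -0.2545; -0.0644 1.3132 -0.1958; -0.2545 -0.1958 1.2146]  S=[1.8273 0.1049; 0.1049 1.4891]  K=[0.8392 0.1121; -0.2010 0.8554; -0.0255 0.0169]  nu=[-2.6096, -0.0754]  x^+=[-0.3440, 2.7616, 1.5821]  P^+=[0.2491 0.0282 -0.2193; 0.0282 0.1858 -0.2241; -0.2193 -0.2241 1.2131]
step 2: x^-=[-0.4122, 2.4244, 1.2692]  P^-=[0.5526 -0.0212 -0.1561; -0.0212 0.5577 -0.2898; -0.1561 -0.2898 1.7173]  S=[0.8235 0.0396; 0.0396 0.6897]  K=[0.6428 0.0726; -0.2079 0.7166; 0.1683 0.0885]  nu=[-3.3188, -3.0974]  x^+=[-2.7701, 0.8947, 0.4365]  P^+=[0.2051 0.0353 -0.2523; 0.0353 0.1798 -0.3088; -0.2523 -0.3088 1.6874]
step 3: x^-=[-2.9319, 1.0839, 0.8144]  P^-=[0.5017 -0.0166 -0.1333; -0.0166 0.5656 -0.4027; -0.1333 -0.4027 2.2146]  S=[0.7941 0.0406; 0.0406 0.6737]  K=[0.6058 0.0720; -0.2331 0.7102; 0.3167 0.0917]  nu=[4.1115, -0.4476]  x^+=[-0.4735, -0.1922, 2.0755]  P^+=[0.2032 0.0443 -0.2933; 0.0443 0.1961 -0.3962; -0.2933 -0.3962 2.1269]
step 4: x^-=[-0.2970, -0.2888, 2.1649]  P^-=[0.4953 -0.0158 -0.1297; -0.0158 0.5921 -0.5166; -0.1297 -0.5166 2.6831]  S=[0.8045 0.0399; 0.0399 0.6731]  K=[0.5906 0.0738; -0.2544 0.7127; 0.4252 0.0778]  nu=[3.1218, 1.2222]  x^+=[1.6369, -0.2119, 3.5873]  P^+=[0.2076 0.0536 -0.3386; 0.0536 0.2127 -0.4783; -0.3386 -0.4783 2.5310]

P_post[0,1] = 0.0536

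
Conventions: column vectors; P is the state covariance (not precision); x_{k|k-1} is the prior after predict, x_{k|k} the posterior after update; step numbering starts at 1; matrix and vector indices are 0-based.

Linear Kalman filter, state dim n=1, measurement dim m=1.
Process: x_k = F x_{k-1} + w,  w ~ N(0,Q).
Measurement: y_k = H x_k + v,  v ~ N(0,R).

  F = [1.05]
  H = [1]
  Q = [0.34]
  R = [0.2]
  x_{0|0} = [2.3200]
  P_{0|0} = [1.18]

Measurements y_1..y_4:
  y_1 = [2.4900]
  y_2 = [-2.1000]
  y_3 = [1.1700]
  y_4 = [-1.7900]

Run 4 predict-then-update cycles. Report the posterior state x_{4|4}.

step 1: x^-=[2.4360]  P^-=[1.6409]  S=[1.8409]  K=[0.8914]  nu=[0.0540]  x^+=[2.4841]  P^+=[0.1783]
step 2: x^-=[2.6083]  P^-=[0.5365]  S=[0.7365]  K=[0.7285]  nu=[-4.7083]  x^+=[-0.8215]  P^+=[0.1457]
step 3: x^-=[-0.8626]  P^-=[0.5006]  S=[0.7006]  K=[0.7145]  nu=[2.0326]  x^+=[0.5898]  P^+=[0.1429]
step 4: x^-=[0.6193]  P^-=[0.4976]  S=[0.6976]  K=[0.7133]  nu=[-2.4093]  x^+=[-1.0992]  P^+=[0.1427]

x_post = [-1.0992]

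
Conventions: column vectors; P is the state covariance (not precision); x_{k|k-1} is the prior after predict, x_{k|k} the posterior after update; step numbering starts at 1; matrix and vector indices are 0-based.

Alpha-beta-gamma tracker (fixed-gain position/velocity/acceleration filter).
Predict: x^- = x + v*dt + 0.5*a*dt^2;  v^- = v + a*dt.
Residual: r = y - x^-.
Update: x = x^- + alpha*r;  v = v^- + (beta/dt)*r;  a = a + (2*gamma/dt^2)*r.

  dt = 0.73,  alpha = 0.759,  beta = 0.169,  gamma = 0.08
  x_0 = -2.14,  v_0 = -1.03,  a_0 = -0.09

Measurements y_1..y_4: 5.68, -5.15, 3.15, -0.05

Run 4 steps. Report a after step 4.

a_post = 0.2586

step 1: x_pred=-2.9159  r=8.5959  x^+=3.6084  v^+=0.8943  a^+=2.4909
step 2: x_pred=4.9249  r=-10.0749  x^+=-2.7219  v^+=0.3802  a^+=-0.5341
step 3: x_pred=-2.5867  r=5.7367  x^+=1.7675  v^+=1.3184  a^+=1.1883
step 4: x_pred=3.0465  r=-3.0965  x^+=0.6963  v^+=1.4690  a^+=0.2586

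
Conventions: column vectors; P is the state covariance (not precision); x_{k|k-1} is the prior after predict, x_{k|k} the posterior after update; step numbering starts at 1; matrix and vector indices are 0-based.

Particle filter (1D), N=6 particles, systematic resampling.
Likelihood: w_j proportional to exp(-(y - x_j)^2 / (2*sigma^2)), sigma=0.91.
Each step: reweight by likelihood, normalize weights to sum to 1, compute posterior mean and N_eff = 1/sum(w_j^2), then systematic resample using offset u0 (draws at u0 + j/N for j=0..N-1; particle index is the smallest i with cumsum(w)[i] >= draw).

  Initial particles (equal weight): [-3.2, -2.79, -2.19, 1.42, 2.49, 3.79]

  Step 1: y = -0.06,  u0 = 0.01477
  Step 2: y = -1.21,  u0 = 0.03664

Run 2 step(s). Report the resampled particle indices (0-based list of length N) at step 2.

step 1: w=[0.0071, 0.0305, 0.1772, 0.7308, 0.0541, 0.0004]  mean=0.6778  Neff=1.7565  idx=[1, 2, 3, 3, 3, 3]
step 2: w=[0.2628, 0.6643, 0.0182, 0.0182, 0.0182, 0.0182]  mean=-2.0846  Neff=1.9541  idx=[0, 0, 1, 1, 1, 1]

resampled_idx = [0, 0, 1, 1, 1, 1]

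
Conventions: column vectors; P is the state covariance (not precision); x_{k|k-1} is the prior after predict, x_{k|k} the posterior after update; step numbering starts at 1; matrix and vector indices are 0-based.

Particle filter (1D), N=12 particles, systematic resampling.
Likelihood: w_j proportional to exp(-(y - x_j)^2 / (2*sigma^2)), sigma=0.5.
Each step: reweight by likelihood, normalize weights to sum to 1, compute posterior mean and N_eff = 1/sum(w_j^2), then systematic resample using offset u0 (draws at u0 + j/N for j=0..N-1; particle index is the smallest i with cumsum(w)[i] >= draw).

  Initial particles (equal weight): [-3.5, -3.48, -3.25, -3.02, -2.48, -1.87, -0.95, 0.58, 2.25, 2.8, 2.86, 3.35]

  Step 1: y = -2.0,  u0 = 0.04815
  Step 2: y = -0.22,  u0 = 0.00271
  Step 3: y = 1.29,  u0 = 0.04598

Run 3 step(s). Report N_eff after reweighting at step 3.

step 1: w=[0.0058, 0.0066, 0.0231, 0.0657, 0.3320, 0.5088, 0.0580, 0.0000, 0.0000, 0.0000, 0.0000, 0.0000]  mean=-2.1467  Neff=2.6501  idx=[3, 4, 4, 4, 4, 5, 5, 5, 5, 5, 5, 6]
step 2: w=[0.0000, 0.0001, 0.0001, 0.0001, 0.0001, 0.0117, 0.0117, 0.0117, 0.0117, 0.0117, 0.0117, 0.9297]  mean=-1.0149  Neff=1.1559  idx=[5, 11, 11, 11, 11, 11, 11, 11, 11, 11, 11, 11]
step 3: w=[0.0000, 0.0909, 0.0909, 0.0909, 0.0909, 0.0909, 0.0909, 0.0909, 0.0909, 0.0909, 0.0909, 0.0909]  mean=-0.9500  Neff=11.0001  idx=[1, 2, 3, 4, 5, 6, 7, 7, 8, 9, 10, 11]

N_eff = 11.0001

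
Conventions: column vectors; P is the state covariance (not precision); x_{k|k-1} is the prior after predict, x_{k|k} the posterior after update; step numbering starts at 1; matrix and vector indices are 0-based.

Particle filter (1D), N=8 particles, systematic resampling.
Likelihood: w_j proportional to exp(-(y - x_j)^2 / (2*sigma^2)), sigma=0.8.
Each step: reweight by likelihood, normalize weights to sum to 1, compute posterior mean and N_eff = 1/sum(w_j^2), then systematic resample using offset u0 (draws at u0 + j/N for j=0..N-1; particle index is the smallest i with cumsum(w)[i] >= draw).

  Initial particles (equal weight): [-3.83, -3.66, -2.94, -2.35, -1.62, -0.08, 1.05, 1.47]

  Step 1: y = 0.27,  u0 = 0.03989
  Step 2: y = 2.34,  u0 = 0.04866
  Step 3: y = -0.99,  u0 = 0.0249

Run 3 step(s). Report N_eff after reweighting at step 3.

N_eff = 6.2682

step 1: w=[0.0000, 0.0000, 0.0002, 0.0024, 0.0319, 0.4729, 0.3235, 0.1690]  mean=0.4923  Neff=2.7939  idx=[5, 5, 5, 5, 6, 6, 6, 7]
step 2: w=[0.0073, 0.0073, 0.0073, 0.0073, 0.1930, 0.1930, 0.1930, 0.3920]  mean=1.1817  Neff=3.7659  idx=[4, 4, 5, 6, 6, 7, 7, 7]
step 3: w=[0.1759, 0.1759, 0.1759, 0.1759, 0.1759, 0.0402, 0.0402, 0.0402]  mean=1.1006  Neff=6.2682  idx=[0, 0, 1, 2, 2, 3, 4, 5]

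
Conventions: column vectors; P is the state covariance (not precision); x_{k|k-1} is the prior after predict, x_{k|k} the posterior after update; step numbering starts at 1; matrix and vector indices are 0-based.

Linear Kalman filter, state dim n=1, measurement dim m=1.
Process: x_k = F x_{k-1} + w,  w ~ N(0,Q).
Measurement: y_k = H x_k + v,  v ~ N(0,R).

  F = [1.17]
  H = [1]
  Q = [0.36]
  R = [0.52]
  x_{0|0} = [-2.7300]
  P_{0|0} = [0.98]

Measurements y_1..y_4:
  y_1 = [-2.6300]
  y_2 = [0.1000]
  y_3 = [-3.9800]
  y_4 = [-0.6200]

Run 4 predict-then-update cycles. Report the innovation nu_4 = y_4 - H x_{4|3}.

innov = [2.8150]

step 1: x^-=[-3.1941]  P^-=[1.7015]  S=[2.2215]  K=[0.7659]  nu=[0.5641]  x^+=[-2.7620]  P^+=[0.3983]
step 2: x^-=[-3.2316]  P^-=[0.9052]  S=[1.4252]  K=[0.6351]  nu=[3.3316]  x^+=[-1.1156]  P^+=[0.3303]
step 3: x^-=[-1.3052]  P^-=[0.8121]  S=[1.3321]  K=[0.6096]  nu=[-2.6748]  x^+=[-2.9359]  P^+=[0.3170]
step 4: x^-=[-3.4350]  P^-=[0.7940]  S=[1.3140]  K=[0.6042]  nu=[2.8150]  x^+=[-1.7340]  P^+=[0.3142]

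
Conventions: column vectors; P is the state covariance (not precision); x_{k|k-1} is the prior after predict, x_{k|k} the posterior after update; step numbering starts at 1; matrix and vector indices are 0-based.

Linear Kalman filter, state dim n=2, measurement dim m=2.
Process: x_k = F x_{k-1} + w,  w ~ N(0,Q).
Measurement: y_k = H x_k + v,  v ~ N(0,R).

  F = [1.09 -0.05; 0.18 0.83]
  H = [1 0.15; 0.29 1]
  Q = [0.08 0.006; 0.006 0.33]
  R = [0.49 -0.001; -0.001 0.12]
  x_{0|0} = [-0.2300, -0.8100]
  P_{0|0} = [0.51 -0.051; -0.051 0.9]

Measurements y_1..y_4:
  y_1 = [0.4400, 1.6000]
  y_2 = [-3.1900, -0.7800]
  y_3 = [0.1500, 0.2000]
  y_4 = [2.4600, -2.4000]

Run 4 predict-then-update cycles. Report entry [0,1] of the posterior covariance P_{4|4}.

P_post[0,1] = -0.0505

step 1: x^-=[-0.2102, -0.7137]  P^-=[0.6937 0.0230; 0.0230 0.9513]  S=[1.2121 0.3669; 0.3669 1.1430]  K=[0.5714 0.0128; -0.1296 0.8797]  nu=[0.7573, 2.3747]  x^+=[0.2528, 1.2772]  P^+=[0.2925 -0.0839; -0.0839 0.1300]
step 2: x^-=[0.2116, 1.1056]  P^-=[0.4370 -0.0171; -0.0171 0.4040]  S=[0.9310 0.1685; 0.1685 0.5508]  K=[0.4559 0.0596; -0.0893 0.7518]  nu=[-3.5675, -1.9470]  x^+=[-1.5307, -0.0393]  P^+=[0.2324 -0.0607; -0.0607 0.1079]
step 3: x^-=[-1.6665, -0.3082]  P^-=[0.3630 -0.0073; -0.0073 0.3937]  S=[0.8597 0.1558; 0.1558 0.5400]  K=[0.4095 0.0634; -0.0751 0.7468]  nu=[1.8627, 0.9915]  x^+=[-0.8408, 0.2924]  P^+=[0.2086 -0.0533; -0.0533 0.1051]
step 4: x^-=[-0.9311, 0.0914]  P^-=[0.3339 -0.0052; -0.0052 0.3933]  S=[0.8312 0.1494; 0.1494 0.5384]  K=[0.3896 0.0621; -0.0695 0.7470]  nu=[3.3774, -2.2214]  x^+=[0.2468, -1.8029]  P^+=[0.1984 -0.0505; -0.0505 0.1044]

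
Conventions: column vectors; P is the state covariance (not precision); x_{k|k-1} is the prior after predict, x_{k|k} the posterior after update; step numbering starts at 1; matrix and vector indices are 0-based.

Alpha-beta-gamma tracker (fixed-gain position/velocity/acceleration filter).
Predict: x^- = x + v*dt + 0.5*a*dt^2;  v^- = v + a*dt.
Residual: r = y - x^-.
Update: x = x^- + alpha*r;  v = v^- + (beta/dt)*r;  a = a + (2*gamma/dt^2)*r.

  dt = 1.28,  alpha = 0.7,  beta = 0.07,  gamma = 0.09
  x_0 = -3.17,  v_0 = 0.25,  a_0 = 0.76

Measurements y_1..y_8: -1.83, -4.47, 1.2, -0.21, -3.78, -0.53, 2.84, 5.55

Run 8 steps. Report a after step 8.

a_post = -0.3089

step 1: x_pred=-2.2274  r=0.3974  x^+=-1.9492  v^+=1.2445  a^+=0.8037
step 2: x_pred=0.3021  r=-4.7721  x^+=-3.0384  v^+=2.0122  a^+=0.2794
step 3: x_pred=-0.2338  r=1.4338  x^+=0.7699  v^+=2.4483  a^+=0.4369
step 4: x_pred=4.2615  r=-4.4715  x^+=1.1315  v^+=2.7630  a^+=-0.0544
step 5: x_pred=4.6235  r=-8.4035  x^+=-1.2589  v^+=2.2338  a^+=-0.9776
step 6: x_pred=0.7995  r=-1.3295  x^+=-0.1312  v^+=0.9098  a^+=-1.1237
step 7: x_pred=0.1129  r=2.7271  x^+=2.0219  v^+=-0.3794  a^+=-0.8240
step 8: x_pred=0.8612  r=4.6888  x^+=4.1434  v^+=-1.1777  a^+=-0.3089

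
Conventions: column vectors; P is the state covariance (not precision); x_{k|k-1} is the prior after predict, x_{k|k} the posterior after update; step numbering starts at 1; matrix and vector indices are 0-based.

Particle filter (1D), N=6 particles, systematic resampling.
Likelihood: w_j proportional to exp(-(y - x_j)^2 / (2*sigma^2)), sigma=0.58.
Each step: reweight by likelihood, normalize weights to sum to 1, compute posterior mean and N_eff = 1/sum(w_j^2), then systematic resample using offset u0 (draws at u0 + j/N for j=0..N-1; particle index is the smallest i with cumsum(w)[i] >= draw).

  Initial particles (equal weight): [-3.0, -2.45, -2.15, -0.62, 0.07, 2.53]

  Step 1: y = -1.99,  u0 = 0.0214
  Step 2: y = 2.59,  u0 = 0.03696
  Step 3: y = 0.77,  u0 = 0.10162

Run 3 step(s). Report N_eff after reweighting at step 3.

step 1: w=[0.1111, 0.3696, 0.4873, 0.0311, 0.0009, 0.0000]  mean=-2.3057  Neff=2.5817  idx=[0, 1, 1, 2, 2, 2]
step 2: w=[0.0000, 0.0042, 0.0042, 0.3305, 0.3305, 0.3305]  mean=-2.1525  Neff=3.0510  idx=[3, 3, 4, 4, 5, 5]
step 3: w=[0.1667, 0.1667, 0.1667, 0.1667, 0.1667, 0.1667]  mean=-2.1500  Neff=6.0000  idx=[0, 1, 2, 3, 4, 5]

N_eff = 6.0000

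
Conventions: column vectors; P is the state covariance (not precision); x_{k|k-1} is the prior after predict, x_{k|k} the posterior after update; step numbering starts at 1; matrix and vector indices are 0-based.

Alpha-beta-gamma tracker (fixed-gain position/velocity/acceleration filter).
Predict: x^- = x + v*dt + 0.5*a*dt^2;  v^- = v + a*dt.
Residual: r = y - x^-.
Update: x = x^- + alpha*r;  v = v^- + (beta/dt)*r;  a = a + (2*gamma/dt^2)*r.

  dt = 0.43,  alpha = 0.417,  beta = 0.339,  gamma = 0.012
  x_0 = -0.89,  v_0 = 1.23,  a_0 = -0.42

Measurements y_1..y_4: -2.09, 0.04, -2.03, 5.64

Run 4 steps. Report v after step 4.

v_post = 4.5659

step 1: x_pred=-0.3999  r=-1.6901  x^+=-1.1047  v^+=-0.2830  a^+=-0.6394
step 2: x_pred=-1.2855  r=1.3255  x^+=-0.7328  v^+=0.4870  a^+=-0.4673
step 3: x_pred=-0.5665  r=-1.4635  x^+=-1.1768  v^+=-0.8677  a^+=-0.6573
step 4: x_pred=-1.6107  r=7.2507  x^+=1.4129  v^+=4.5659  a^+=0.2839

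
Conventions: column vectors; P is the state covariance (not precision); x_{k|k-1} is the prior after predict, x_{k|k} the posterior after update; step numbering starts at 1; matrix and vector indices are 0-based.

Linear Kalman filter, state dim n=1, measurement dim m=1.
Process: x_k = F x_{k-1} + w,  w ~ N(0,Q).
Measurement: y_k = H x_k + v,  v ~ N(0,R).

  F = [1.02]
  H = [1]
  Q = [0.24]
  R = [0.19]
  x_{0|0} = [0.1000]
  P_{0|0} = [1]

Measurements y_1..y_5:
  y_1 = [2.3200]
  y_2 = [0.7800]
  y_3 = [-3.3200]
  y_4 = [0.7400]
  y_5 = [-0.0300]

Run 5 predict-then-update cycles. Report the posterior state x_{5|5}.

x_post = [-0.0651]

step 1: x^-=[0.1020]  P^-=[1.2804]  S=[1.4704]  K=[0.8708]  nu=[2.2180]  x^+=[2.0334]  P^+=[0.1654]
step 2: x^-=[2.0741]  P^-=[0.4121]  S=[0.6021]  K=[0.6845]  nu=[-1.2941]  x^+=[1.1883]  P^+=[0.1300]
step 3: x^-=[1.2121]  P^-=[0.3753]  S=[0.5653]  K=[0.6639]  nu=[-4.5321]  x^+=[-1.7967]  P^+=[0.1261]
step 4: x^-=[-1.8327]  P^-=[0.3712]  S=[0.5612]  K=[0.6615]  nu=[2.5727]  x^+=[-0.1309]  P^+=[0.1257]
step 5: x^-=[-0.1336]  P^-=[0.3708]  S=[0.5608]  K=[0.6612]  nu=[0.1036]  x^+=[-0.0651]  P^+=[0.1256]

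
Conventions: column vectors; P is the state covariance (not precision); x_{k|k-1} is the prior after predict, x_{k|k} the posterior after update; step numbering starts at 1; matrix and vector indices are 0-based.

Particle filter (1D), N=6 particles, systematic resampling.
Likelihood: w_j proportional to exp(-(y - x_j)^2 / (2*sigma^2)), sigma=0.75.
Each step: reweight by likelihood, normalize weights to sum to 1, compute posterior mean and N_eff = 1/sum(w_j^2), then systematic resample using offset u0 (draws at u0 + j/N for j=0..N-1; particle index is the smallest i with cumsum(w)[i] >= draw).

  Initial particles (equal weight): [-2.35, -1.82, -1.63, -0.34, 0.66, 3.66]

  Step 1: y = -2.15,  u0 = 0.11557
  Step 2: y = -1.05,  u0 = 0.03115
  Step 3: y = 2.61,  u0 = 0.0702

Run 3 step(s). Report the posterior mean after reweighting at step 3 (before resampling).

step 1: w=[0.3555, 0.3344, 0.2897, 0.0200, 0.0003, 0.0000]  mean=-1.9229  Neff=3.1002  idx=[0, 0, 1, 1, 2, 2]
step 2: w=[0.0716, 0.0716, 0.1899, 0.1899, 0.2385, 0.2385]  mean=-1.8053  Neff=5.0984  idx=[0, 2, 3, 4, 4, 5]
step 3: w=[0.0008, 0.0667, 0.0667, 0.2886, 0.2886, 0.2886]  mean=-1.6559  Neff=3.8649  idx=[2, 3, 3, 4, 5, 5]

post_mean = -1.6559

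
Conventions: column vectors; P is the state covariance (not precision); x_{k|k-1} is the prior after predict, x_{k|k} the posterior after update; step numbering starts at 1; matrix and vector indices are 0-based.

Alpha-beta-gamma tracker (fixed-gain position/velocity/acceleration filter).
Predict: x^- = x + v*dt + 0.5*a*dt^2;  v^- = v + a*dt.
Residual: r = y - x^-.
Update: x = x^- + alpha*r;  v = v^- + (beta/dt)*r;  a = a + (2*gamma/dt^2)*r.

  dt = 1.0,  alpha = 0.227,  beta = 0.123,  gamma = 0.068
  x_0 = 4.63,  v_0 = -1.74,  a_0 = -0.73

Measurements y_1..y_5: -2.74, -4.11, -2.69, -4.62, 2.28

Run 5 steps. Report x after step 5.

x_post = -12.3965

step 1: x_pred=2.5250  r=-5.2650  x^+=1.3298  v^+=-3.1176  a^+=-1.4460
step 2: x_pred=-2.5108  r=-1.5992  x^+=-2.8738  v^+=-4.7603  a^+=-1.6635
step 3: x_pred=-8.4659  r=5.7759  x^+=-7.1548  v^+=-5.7134  a^+=-0.8780
step 4: x_pred=-13.3072  r=8.6872  x^+=-11.3352  v^+=-5.5229  a^+=0.3034
step 5: x_pred=-16.7064  r=18.9864  x^+=-12.3965  v^+=-2.8841  a^+=2.8856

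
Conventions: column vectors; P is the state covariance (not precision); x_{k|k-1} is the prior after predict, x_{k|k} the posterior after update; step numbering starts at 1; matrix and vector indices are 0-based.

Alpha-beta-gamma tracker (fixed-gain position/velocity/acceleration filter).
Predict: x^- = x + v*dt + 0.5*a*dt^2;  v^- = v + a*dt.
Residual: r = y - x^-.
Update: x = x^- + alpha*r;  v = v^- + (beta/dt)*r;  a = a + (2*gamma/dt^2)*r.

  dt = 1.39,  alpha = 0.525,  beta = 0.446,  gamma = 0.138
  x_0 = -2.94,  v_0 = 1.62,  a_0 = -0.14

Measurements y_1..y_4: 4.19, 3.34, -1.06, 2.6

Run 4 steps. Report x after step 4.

x_post = 2.3478

step 1: x_pred=-0.8234  r=5.0134  x^+=1.8086  v^+=3.0340  a^+=0.5762
step 2: x_pred=6.5825  r=-3.2425  x^+=4.8802  v^+=2.7945  a^+=0.1130
step 3: x_pred=8.8737  r=-9.9337  x^+=3.6585  v^+=-0.2358  a^+=-1.3060
step 4: x_pred=2.0690  r=0.5310  x^+=2.3478  v^+=-1.8809  a^+=-1.2302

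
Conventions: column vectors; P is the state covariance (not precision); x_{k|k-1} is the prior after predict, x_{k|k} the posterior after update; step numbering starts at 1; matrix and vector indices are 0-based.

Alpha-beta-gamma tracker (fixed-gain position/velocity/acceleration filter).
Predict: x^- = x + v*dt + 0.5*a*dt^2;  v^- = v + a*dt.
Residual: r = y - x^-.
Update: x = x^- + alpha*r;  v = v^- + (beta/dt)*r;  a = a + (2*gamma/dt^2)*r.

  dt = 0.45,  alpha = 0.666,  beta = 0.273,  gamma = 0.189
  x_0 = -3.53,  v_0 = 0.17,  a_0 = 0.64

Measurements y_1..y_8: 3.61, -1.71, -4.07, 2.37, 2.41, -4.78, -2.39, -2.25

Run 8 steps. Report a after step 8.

a_post = 7.4173

step 1: x_pred=-3.3887  r=6.9987  x^+=1.2724  v^+=4.7039  a^+=13.7042
step 2: x_pred=4.7767  r=-6.4867  x^+=0.4566  v^+=6.9355  a^+=1.5957
step 3: x_pred=3.7391  r=-7.8091  x^+=-1.4618  v^+=2.9160  a^+=-12.9813
step 4: x_pred=-1.4639  r=3.8339  x^+=1.0895  v^+=-0.5997  a^+=-5.8247
step 5: x_pred=0.2299  r=2.1801  x^+=1.6818  v^+=-1.8982  a^+=-1.7551
step 6: x_pred=0.6500  r=-5.4300  x^+=-2.9664  v^+=-5.9822  a^+=-11.8910
step 7: x_pred=-6.8623  r=4.4723  x^+=-3.8838  v^+=-8.6199  a^+=-3.5427
step 8: x_pred=-8.1214  r=5.8714  x^+=-4.2111  v^+=-6.6521  a^+=7.4173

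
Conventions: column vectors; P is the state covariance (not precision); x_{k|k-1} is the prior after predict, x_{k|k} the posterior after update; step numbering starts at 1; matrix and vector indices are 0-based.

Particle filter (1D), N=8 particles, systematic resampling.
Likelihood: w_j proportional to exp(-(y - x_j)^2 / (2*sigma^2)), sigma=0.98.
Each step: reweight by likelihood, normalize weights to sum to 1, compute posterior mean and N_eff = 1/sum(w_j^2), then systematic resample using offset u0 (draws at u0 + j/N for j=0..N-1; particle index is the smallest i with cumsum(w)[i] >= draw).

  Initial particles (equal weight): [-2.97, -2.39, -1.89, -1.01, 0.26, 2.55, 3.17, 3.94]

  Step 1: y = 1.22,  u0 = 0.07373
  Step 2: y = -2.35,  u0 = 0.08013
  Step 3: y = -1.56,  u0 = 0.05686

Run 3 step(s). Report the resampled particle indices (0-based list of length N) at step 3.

step 1: w=[0.0001, 0.0009, 0.0052, 0.0596, 0.4915, 0.3162, 0.1097, 0.0169]  mean=1.2758  Neff=2.7978  idx=[4, 4, 4, 4, 5, 5, 5, 6]
step 2: w=[0.2500, 0.2500, 0.2500, 0.2500, 0.0000, 0.0000, 0.0000, 0.0000]  mean=0.2602  Neff=4.0008  idx=[0, 0, 1, 1, 2, 2, 3, 3]
step 3: w=[0.1250, 0.1250, 0.1250, 0.1250, 0.1250, 0.1250, 0.1250, 0.1250]  mean=0.2600  Neff=8.0000  idx=[0, 1, 2, 3, 4, 5, 6, 7]

resampled_idx = [0, 1, 2, 3, 4, 5, 6, 7]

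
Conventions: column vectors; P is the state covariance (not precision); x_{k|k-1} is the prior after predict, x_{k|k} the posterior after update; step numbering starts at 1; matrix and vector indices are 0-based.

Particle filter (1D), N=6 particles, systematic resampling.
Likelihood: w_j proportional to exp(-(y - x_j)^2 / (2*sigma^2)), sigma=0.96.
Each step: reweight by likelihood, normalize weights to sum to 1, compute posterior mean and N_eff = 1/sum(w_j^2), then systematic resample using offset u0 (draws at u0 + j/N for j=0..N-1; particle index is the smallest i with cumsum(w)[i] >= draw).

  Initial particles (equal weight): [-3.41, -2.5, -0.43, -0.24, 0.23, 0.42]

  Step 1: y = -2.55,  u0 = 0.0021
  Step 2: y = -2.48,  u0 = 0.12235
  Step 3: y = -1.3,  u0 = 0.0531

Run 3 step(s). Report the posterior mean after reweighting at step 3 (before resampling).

step 1: w=[0.3650, 0.5445, 0.0476, 0.0301, 0.0082, 0.0046]  mean=-2.6297  Neff=2.3098  idx=[0, 0, 0, 1, 1, 1]
step 2: w=[0.1283, 0.1283, 0.1283, 0.2051, 0.2051, 0.2051]  mean=-2.8502  Neff=5.6978  idx=[0, 2, 3, 4, 4, 5]
step 3: w=[0.0444, 0.0444, 0.2278, 0.2278, 0.2278, 0.2278]  mean=-2.5809  Neff=4.7285  idx=[1, 2, 3, 4, 4, 5]

post_mean = -2.5809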